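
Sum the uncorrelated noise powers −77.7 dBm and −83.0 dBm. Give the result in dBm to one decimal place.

Convert to linear, add, convert back:
P₁ = 1.70×10⁻¹¹ W, P₂ = 5.01×10⁻¹² W
P_tot = 2.20×10⁻¹¹ W → 10 log₁₀(P_tot / 10⁻³) = −76.6 dBm

−76.6 dBm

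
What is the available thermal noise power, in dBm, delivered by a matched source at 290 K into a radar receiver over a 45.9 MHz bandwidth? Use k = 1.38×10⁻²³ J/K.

P_n = kTB = 1.38×10⁻²³ × 290 × 4.59×10⁷ = 1.84×10⁻¹³ W
In dBm: 10 log₁₀(1.84×10⁻¹³ / 10⁻³) = −97.4 dBm

−97.4 dBm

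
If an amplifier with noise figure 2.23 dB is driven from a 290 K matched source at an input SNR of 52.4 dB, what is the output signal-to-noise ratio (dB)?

50.17 dB

By definition F = SNR_in/SNR_out, so in dB: SNR_out = SNR_in − NF
SNR_out = 52.4 − 2.23 = 50.17 dB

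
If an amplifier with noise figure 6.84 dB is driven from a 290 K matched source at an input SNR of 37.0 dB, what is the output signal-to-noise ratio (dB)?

By definition F = SNR_in/SNR_out, so in dB: SNR_out = SNR_in − NF
SNR_out = 37.0 − 6.84 = 30.16 dB

30.16 dB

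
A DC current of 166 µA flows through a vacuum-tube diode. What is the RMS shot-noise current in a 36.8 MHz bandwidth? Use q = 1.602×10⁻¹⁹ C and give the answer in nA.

I_n = √(2qI·B)
2qI·B = 2 × 1.602×10⁻¹⁹ × 1.66×10⁻⁴ × 3.68×10⁷ = 1.96×10⁻¹⁵ A²
I_n = √(1.96×10⁻¹⁵) = 4.42×10⁻⁸ A = 44.2 nA

44.2 nA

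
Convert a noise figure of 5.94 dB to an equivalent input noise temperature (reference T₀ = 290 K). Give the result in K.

F = 10^(5.94/10) = 3.92645
T_e = (F − 1)·T₀ = (3.92645 − 1) × 290 = 849 K

849 K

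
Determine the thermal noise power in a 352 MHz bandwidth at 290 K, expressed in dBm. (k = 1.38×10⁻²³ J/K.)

−88.5 dBm

P_n = kTB = 1.38×10⁻²³ × 290 × 3.52×10⁸ = 1.41×10⁻¹² W
In dBm: 10 log₁₀(1.41×10⁻¹² / 10⁻³) = −88.5 dBm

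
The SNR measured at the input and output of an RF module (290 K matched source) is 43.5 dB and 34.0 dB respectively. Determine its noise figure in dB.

NF (dB) = SNR_in(dB) − SNR_out(dB) when the source is at T₀
NF = 43.5 − 34.0 = 9.5 dB

9.5 dB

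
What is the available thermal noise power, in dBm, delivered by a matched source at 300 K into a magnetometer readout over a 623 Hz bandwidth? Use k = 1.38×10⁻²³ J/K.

P_n = kTB = 1.38×10⁻²³ × 300 × 6.23×10² = 2.58×10⁻¹⁸ W
In dBm: 10 log₁₀(2.58×10⁻¹⁸ / 10⁻³) = −145.9 dBm

−145.9 dBm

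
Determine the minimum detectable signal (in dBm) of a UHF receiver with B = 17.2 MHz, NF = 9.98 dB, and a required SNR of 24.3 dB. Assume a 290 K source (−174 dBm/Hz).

−67.4 dBm

Sensitivity = −174 + 10 log₁₀(B) + NF + SNR_min
= −174 + 72.36 + 9.98 + 24.3
= −67.36 dBm → −67.4 dBm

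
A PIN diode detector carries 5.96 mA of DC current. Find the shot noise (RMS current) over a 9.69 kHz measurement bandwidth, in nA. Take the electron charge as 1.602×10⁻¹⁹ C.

4.30 nA

I_n = √(2qI·B)
2qI·B = 2 × 1.602×10⁻¹⁹ × 5.96×10⁻³ × 9.69×10³ = 1.85×10⁻¹⁷ A²
I_n = √(1.85×10⁻¹⁷) = 4.30×10⁻⁹ A = 4.30 nA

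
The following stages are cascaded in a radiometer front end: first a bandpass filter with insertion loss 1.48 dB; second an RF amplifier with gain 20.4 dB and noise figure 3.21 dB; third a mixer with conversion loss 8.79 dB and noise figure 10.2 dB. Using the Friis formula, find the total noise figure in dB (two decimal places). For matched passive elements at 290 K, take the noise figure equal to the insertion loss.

4.87 dB

Convert to linear (a loss of L dB is a gain of −L dB): F_i = 10^(NF_i/10), G_i = 10^(G_i,dB/10)
  Stage 1: F_1 = 10^(1.48/10) = 1.406, G_1 = 10^(−1.48/10) = 0.7112
  Stage 2: F_2 = 10^(3.21/10) = 2.094, G_2 = 10^(20.4/10) = 109.6
  Stage 3: F_3 = 10^(10.2/10) = 10.47, G_3 = 10^(−8.79/10) = 0.1321
Friis cascade:
  F = 1.406 + (2.094 − 1)/0.7112 + (10.47 − 1)/77.98 = 3.066
NF = 10 log₁₀(3.066) = 4.87 dB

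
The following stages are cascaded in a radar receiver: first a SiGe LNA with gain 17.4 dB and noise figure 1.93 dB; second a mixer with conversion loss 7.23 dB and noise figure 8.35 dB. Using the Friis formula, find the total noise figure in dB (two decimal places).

Convert to linear (a loss of L dB is a gain of −L dB): F_i = 10^(NF_i/10), G_i = 10^(G_i,dB/10)
  Stage 1: F_1 = 10^(1.93/10) = 1.560, G_1 = 10^(17.4/10) = 54.95
  Stage 2: F_2 = 10^(8.35/10) = 6.839, G_2 = 10^(−7.23/10) = 0.1892
Friis cascade:
  F = 1.560 + (6.839 − 1)/54.95 = 1.666
NF = 10 log₁₀(1.666) = 2.22 dB

2.22 dB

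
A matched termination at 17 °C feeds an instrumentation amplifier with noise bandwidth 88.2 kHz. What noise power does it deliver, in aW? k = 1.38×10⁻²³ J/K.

T = 17 °C + 273.15 = 290.15 K
P_n = kTB = 1.38×10⁻²³ × 290.15 × 8.82×10⁴ = 3.53×10⁻¹⁶ W = 353 aW

353 aW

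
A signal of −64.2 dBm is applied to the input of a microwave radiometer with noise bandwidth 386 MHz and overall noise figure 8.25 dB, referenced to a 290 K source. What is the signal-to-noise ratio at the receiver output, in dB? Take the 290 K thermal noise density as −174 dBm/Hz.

Noise floor: N = −174 + 10 log₁₀(B) + NF
10 log₁₀(3.86×10⁸) = 85.87 dB
N = −174 + 85.87 + 8.25 = −79.88 dBm
SNR = P_sig − N = −64.2 − (−79.88) = 15.68 dB → 15.7 dB

15.7 dB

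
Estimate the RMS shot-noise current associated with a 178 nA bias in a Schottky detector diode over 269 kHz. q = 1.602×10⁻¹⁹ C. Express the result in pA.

124 pA

I_n = √(2qI·B)
2qI·B = 2 × 1.602×10⁻¹⁹ × 1.78×10⁻⁷ × 2.69×10⁵ = 1.53×10⁻²⁰ A²
I_n = √(1.53×10⁻²⁰) = 1.24×10⁻¹⁰ A = 124 pA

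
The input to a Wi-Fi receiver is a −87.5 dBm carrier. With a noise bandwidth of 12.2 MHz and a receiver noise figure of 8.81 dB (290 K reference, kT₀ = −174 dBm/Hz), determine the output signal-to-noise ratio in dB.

6.8 dB

Noise floor: N = −174 + 10 log₁₀(B) + NF
10 log₁₀(1.22×10⁷) = 70.86 dB
N = −174 + 70.86 + 8.81 = −94.33 dBm
SNR = P_sig − N = −87.5 − (−94.33) = 6.83 dB → 6.8 dB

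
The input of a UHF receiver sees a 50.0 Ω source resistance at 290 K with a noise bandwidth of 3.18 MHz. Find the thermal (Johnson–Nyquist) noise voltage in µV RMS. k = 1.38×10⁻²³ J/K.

V_n = √(4kTRB)
4kTRB = 4 × 1.38×10⁻²³ × 290 × 5.00×10¹ × 3.18×10⁶ = 2.55×10⁻¹² V²
V_n = √(2.55×10⁻¹²) = 1.60×10⁻⁶ V = 1.60 µV

1.60 µV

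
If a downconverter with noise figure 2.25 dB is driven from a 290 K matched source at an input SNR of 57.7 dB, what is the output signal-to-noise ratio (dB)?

55.45 dB

By definition F = SNR_in/SNR_out, so in dB: SNR_out = SNR_in − NF
SNR_out = 57.7 − 2.25 = 55.45 dB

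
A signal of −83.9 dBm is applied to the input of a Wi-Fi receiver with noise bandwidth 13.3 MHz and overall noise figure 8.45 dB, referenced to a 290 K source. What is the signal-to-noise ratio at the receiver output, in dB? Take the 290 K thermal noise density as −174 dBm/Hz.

Noise floor: N = −174 + 10 log₁₀(B) + NF
10 log₁₀(1.33×10⁷) = 71.24 dB
N = −174 + 71.24 + 8.45 = −94.31 dBm
SNR = P_sig − N = −83.9 − (−94.31) = 10.41 dB → 10.4 dB

10.4 dB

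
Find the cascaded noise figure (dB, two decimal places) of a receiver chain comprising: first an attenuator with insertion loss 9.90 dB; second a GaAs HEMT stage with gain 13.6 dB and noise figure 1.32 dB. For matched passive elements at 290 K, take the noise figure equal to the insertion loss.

11.22 dB

Convert to linear (a loss of L dB is a gain of −L dB): F_i = 10^(NF_i/10), G_i = 10^(G_i,dB/10)
  Stage 1: F_1 = 10^(9.90/10) = 9.772, G_1 = 10^(−9.90/10) = 0.1023
  Stage 2: F_2 = 10^(1.32/10) = 1.355, G_2 = 10^(13.6/10) = 22.91
Friis cascade:
  F = 9.772 + (1.355 − 1)/0.1023 = 13.24
NF = 10 log₁₀(13.24) = 11.22 dB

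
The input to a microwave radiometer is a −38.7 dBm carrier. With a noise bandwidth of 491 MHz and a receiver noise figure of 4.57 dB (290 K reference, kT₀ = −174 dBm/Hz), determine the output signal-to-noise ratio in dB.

43.8 dB

Noise floor: N = −174 + 10 log₁₀(B) + NF
10 log₁₀(4.91×10⁸) = 86.91 dB
N = −174 + 86.91 + 4.57 = −82.52 dBm
SNR = P_sig − N = −38.7 − (−82.52) = 43.82 dB → 43.8 dB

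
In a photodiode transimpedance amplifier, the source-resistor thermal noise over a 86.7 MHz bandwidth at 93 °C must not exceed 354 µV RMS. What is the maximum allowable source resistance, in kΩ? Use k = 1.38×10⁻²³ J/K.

T = 93 °C + 273.15 = 366.15 K
Johnson–Nyquist: V_n = √(4kTRB) ⇒ R = V_n² / (4kTB)
4kTB = 4 × 1.38×10⁻²³ × 366.15 × 8.67×10⁷ = 1.75×10⁻¹²
R = (3.54×10⁻⁴)² / 1.75×10⁻¹² = 7.15×10⁴ Ω = 71.5 kΩ

71.5 kΩ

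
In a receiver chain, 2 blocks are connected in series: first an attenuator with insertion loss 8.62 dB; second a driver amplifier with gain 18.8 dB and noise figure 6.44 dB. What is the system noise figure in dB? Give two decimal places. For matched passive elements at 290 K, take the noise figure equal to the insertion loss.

15.06 dB

Convert to linear (a loss of L dB is a gain of −L dB): F_i = 10^(NF_i/10), G_i = 10^(G_i,dB/10)
  Stage 1: F_1 = 10^(8.62/10) = 7.278, G_1 = 10^(−8.62/10) = 0.1374
  Stage 2: F_2 = 10^(6.44/10) = 4.406, G_2 = 10^(18.8/10) = 75.86
Friis cascade:
  F = 7.278 + (4.406 − 1)/0.1374 = 32.06
NF = 10 log₁₀(32.06) = 15.06 dB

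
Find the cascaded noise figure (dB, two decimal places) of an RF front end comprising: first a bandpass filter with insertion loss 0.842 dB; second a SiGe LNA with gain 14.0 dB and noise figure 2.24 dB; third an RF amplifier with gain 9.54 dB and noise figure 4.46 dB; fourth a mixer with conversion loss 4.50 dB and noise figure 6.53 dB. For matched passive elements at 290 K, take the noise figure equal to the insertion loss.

Convert to linear (a loss of L dB is a gain of −L dB): F_i = 10^(NF_i/10), G_i = 10^(G_i,dB/10)
  Stage 1: F_1 = 10^(0.842/10) = 1.214, G_1 = 10^(−0.842/10) = 0.8238
  Stage 2: F_2 = 10^(2.24/10) = 1.675, G_2 = 10^(14.0/10) = 25.12
  Stage 3: F_3 = 10^(4.46/10) = 2.793, G_3 = 10^(9.54/10) = 8.995
  Stage 4: F_4 = 10^(6.53/10) = 4.498, G_4 = 10^(−4.50/10) = 0.3548
Friis cascade:
  F = 1.214 + (1.675 − 1)/0.8238 + (2.793 − 1)/20.69 + (4.498 − 1)/186.1 = 2.139
NF = 10 log₁₀(2.139) = 3.30 dB

3.30 dB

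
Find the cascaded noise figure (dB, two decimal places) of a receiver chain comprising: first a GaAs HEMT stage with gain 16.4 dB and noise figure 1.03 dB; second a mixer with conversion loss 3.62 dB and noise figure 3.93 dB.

Convert to linear (a loss of L dB is a gain of −L dB): F_i = 10^(NF_i/10), G_i = 10^(G_i,dB/10)
  Stage 1: F_1 = 10^(1.03/10) = 1.268, G_1 = 10^(16.4/10) = 43.65
  Stage 2: F_2 = 10^(3.93/10) = 2.472, G_2 = 10^(−3.62/10) = 0.4345
Friis cascade:
  F = 1.268 + (2.472 − 1)/43.65 = 1.301
NF = 10 log₁₀(1.301) = 1.14 dB

1.14 dB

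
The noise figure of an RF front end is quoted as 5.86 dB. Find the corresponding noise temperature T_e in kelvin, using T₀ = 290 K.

828 K

F = 10^(5.86/10) = 3.85478
T_e = (F − 1)·T₀ = (3.85478 − 1) × 290 = 828 K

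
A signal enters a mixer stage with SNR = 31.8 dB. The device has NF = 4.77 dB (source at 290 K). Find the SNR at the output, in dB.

By definition F = SNR_in/SNR_out, so in dB: SNR_out = SNR_in − NF
SNR_out = 31.8 − 4.77 = 27.03 dB

27.03 dB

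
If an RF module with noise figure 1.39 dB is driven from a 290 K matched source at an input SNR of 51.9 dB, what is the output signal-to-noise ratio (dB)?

By definition F = SNR_in/SNR_out, so in dB: SNR_out = SNR_in − NF
SNR_out = 51.9 − 1.39 = 50.51 dB

50.51 dB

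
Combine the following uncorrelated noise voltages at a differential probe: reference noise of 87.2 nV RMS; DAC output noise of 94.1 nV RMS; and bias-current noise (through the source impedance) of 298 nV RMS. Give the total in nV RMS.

Uncorrelated sources add in power (mean-square): V_tot = √(ΣV_i²)
V_tot = √[(8.72×10⁻⁸)² + (9.41×10⁻⁸)² + (2.98×10⁻⁷)²] = 3.24×10⁻⁷ V = 324 nV

324 nV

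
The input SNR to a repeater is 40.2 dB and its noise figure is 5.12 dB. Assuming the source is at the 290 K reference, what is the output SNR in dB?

By definition F = SNR_in/SNR_out, so in dB: SNR_out = SNR_in − NF
SNR_out = 40.2 − 5.12 = 35.08 dB

35.08 dB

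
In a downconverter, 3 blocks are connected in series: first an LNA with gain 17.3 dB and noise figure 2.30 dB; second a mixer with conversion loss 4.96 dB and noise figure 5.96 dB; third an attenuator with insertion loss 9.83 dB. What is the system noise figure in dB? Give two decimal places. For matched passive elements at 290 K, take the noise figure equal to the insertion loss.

Convert to linear (a loss of L dB is a gain of −L dB): F_i = 10^(NF_i/10), G_i = 10^(G_i,dB/10)
  Stage 1: F_1 = 10^(2.30/10) = 1.698, G_1 = 10^(17.3/10) = 53.70
  Stage 2: F_2 = 10^(5.96/10) = 3.945, G_2 = 10^(−4.96/10) = 0.3192
  Stage 3: F_3 = 10^(9.83/10) = 9.616, G_3 = 10^(−9.83/10) = 0.1040
Friis cascade:
  F = 1.698 + (3.945 − 1)/53.70 + (9.616 − 1)/17.14 = 2.256
NF = 10 log₁₀(2.256) = 3.53 dB

3.53 dB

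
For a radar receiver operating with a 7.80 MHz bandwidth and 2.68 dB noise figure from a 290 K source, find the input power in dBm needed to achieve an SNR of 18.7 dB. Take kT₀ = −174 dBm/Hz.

Sensitivity = −174 + 10 log₁₀(B) + NF + SNR_min
= −174 + 68.92 + 2.68 + 18.7
= −83.70 dBm → −83.7 dBm

−83.7 dBm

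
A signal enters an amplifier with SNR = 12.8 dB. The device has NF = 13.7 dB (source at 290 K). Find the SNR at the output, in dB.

By definition F = SNR_in/SNR_out, so in dB: SNR_out = SNR_in − NF
SNR_out = 12.8 − 13.7 = −0.9 dB

−0.9 dB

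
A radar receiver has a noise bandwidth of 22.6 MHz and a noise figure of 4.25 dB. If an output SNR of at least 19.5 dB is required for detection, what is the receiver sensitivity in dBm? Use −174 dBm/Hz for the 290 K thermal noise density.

−76.7 dBm

Sensitivity = −174 + 10 log₁₀(B) + NF + SNR_min
= −174 + 73.54 + 4.25 + 19.5
= −76.71 dBm → −76.7 dBm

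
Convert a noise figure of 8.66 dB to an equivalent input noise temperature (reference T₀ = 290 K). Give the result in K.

1840 K

F = 10^(8.66/10) = 7.34514
T_e = (F − 1)·T₀ = (7.34514 − 1) × 290 = 1840 K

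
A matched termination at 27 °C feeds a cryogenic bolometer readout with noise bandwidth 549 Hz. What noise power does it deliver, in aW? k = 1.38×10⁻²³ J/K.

2.27 aW

T = 27 °C + 273.15 = 300.15 K
P_n = kTB = 1.38×10⁻²³ × 300.15 × 5.49×10² = 2.27×10⁻¹⁸ W = 2.27 aW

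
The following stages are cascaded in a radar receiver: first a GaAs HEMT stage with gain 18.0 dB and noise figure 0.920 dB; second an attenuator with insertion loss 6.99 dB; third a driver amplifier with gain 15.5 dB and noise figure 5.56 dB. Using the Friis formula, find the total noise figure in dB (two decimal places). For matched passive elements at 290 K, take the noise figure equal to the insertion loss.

1.78 dB

Convert to linear (a loss of L dB is a gain of −L dB): F_i = 10^(NF_i/10), G_i = 10^(G_i,dB/10)
  Stage 1: F_1 = 10^(0.920/10) = 1.236, G_1 = 10^(18.0/10) = 63.10
  Stage 2: F_2 = 10^(6.99/10) = 5.000, G_2 = 10^(−6.99/10) = 0.2000
  Stage 3: F_3 = 10^(5.56/10) = 3.597, G_3 = 10^(15.5/10) = 35.48
Friis cascade:
  F = 1.236 + (5.000 − 1)/63.10 + (3.597 − 1)/12.62 = 1.505
NF = 10 log₁₀(1.505) = 1.78 dB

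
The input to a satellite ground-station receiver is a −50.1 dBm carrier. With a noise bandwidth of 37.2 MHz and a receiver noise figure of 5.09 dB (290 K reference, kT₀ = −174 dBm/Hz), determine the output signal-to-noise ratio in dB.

43.1 dB

Noise floor: N = −174 + 10 log₁₀(B) + NF
10 log₁₀(3.72×10⁷) = 75.71 dB
N = −174 + 75.71 + 5.09 = −93.20 dBm
SNR = P_sig − N = −50.1 − (−93.20) = 43.10 dB → 43.1 dB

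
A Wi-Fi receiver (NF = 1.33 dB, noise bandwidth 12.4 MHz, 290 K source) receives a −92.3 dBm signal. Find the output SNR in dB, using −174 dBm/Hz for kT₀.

9.4 dB

Noise floor: N = −174 + 10 log₁₀(B) + NF
10 log₁₀(1.24×10⁷) = 70.93 dB
N = −174 + 70.93 + 1.33 = −101.74 dBm
SNR = P_sig − N = −92.3 − (−101.74) = 9.44 dB → 9.4 dB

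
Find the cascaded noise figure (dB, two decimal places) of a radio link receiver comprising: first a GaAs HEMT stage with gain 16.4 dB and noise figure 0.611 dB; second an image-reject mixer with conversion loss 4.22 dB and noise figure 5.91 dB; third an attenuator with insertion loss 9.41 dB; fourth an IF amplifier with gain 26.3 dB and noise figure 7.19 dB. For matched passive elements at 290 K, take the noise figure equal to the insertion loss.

Convert to linear (a loss of L dB is a gain of −L dB): F_i = 10^(NF_i/10), G_i = 10^(G_i,dB/10)
  Stage 1: F_1 = 10^(0.611/10) = 1.151, G_1 = 10^(16.4/10) = 43.65
  Stage 2: F_2 = 10^(5.91/10) = 3.899, G_2 = 10^(−4.22/10) = 0.3784
  Stage 3: F_3 = 10^(9.41/10) = 8.730, G_3 = 10^(−9.41/10) = 0.1146
  Stage 4: F_4 = 10^(7.19/10) = 5.236, G_4 = 10^(26.3/10) = 426.6
Friis cascade:
  F = 1.151 + (3.899 − 1)/43.65 + (8.730 − 1)/16.52 + (5.236 − 1)/1.892 = 3.924
NF = 10 log₁₀(3.924) = 5.94 dB

5.94 dB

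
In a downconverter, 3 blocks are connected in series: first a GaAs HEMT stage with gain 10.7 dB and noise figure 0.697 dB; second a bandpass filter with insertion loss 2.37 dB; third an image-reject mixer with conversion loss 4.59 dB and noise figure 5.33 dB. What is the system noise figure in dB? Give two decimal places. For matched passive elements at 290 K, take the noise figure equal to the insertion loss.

2.01 dB

Convert to linear (a loss of L dB is a gain of −L dB): F_i = 10^(NF_i/10), G_i = 10^(G_i,dB/10)
  Stage 1: F_1 = 10^(0.697/10) = 1.174, G_1 = 10^(10.7/10) = 11.75
  Stage 2: F_2 = 10^(2.37/10) = 1.726, G_2 = 10^(−2.37/10) = 0.5794
  Stage 3: F_3 = 10^(5.33/10) = 3.412, G_3 = 10^(−4.59/10) = 0.3475
Friis cascade:
  F = 1.174 + (1.726 − 1)/11.75 + (3.412 − 1)/6.808 = 1.590
NF = 10 log₁₀(1.590) = 2.01 dB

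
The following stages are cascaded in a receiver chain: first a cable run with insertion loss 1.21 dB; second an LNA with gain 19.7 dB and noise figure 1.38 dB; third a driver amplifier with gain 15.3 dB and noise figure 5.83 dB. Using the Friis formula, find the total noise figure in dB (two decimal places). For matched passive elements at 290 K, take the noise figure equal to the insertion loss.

2.68 dB

Convert to linear (a loss of L dB is a gain of −L dB): F_i = 10^(NF_i/10), G_i = 10^(G_i,dB/10)
  Stage 1: F_1 = 10^(1.21/10) = 1.321, G_1 = 10^(−1.21/10) = 0.7568
  Stage 2: F_2 = 10^(1.38/10) = 1.374, G_2 = 10^(19.7/10) = 93.33
  Stage 3: F_3 = 10^(5.83/10) = 3.828, G_3 = 10^(15.3/10) = 33.88
Friis cascade:
  F = 1.321 + (1.374 − 1)/0.7568 + (3.828 − 1)/70.63 = 1.856
NF = 10 log₁₀(1.856) = 2.68 dB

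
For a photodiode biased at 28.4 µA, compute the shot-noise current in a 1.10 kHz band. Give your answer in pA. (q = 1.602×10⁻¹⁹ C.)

100 pA

I_n = √(2qI·B)
2qI·B = 2 × 1.602×10⁻¹⁹ × 2.84×10⁻⁵ × 1.10×10³ = 1.00×10⁻²⁰ A²
I_n = √(1.00×10⁻²⁰) = 1.00×10⁻¹⁰ A = 100 pA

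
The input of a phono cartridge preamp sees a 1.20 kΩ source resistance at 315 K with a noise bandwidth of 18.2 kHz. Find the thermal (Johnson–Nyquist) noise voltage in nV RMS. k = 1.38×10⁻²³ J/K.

616 nV

V_n = √(4kTRB)
4kTRB = 4 × 1.38×10⁻²³ × 315 × 1.20×10³ × 1.82×10⁴ = 3.80×10⁻¹³ V²
V_n = √(3.80×10⁻¹³) = 6.16×10⁻⁷ V = 616 nV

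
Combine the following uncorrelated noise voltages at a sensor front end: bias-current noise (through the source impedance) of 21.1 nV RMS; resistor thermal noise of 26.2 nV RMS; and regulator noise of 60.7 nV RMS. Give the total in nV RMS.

69.4 nV

Uncorrelated sources add in power (mean-square): V_tot = √(ΣV_i²)
V_tot = √[(2.11×10⁻⁸)² + (2.62×10⁻⁸)² + (6.07×10⁻⁸)²] = 6.94×10⁻⁸ V = 69.4 nV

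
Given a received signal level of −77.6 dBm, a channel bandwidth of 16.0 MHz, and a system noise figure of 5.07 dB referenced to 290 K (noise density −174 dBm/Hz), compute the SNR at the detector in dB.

Noise floor: N = −174 + 10 log₁₀(B) + NF
10 log₁₀(1.60×10⁷) = 72.04 dB
N = −174 + 72.04 + 5.07 = −96.89 dBm
SNR = P_sig − N = −77.6 − (−96.89) = 19.29 dB → 19.3 dB

19.3 dB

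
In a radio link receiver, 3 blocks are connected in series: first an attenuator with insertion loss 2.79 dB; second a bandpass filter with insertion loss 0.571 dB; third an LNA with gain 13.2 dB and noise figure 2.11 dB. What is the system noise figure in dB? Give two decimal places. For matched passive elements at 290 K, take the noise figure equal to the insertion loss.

5.47 dB

Convert to linear (a loss of L dB is a gain of −L dB): F_i = 10^(NF_i/10), G_i = 10^(G_i,dB/10)
  Stage 1: F_1 = 10^(2.79/10) = 1.901, G_1 = 10^(−2.79/10) = 0.5260
  Stage 2: F_2 = 10^(0.571/10) = 1.141, G_2 = 10^(−0.571/10) = 0.8768
  Stage 3: F_3 = 10^(2.11/10) = 1.626, G_3 = 10^(13.2/10) = 20.89
Friis cascade:
  F = 1.901 + (1.141 − 1)/0.5260 + (1.626 − 1)/0.4612 = 3.525
NF = 10 log₁₀(3.525) = 5.47 dB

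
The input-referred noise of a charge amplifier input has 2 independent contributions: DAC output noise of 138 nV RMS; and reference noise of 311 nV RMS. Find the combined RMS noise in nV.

Uncorrelated sources add in power (mean-square): V_tot = √(ΣV_i²)
V_tot = √[(1.38×10⁻⁷)² + (3.11×10⁻⁷)²] = 3.40×10⁻⁷ V = 340 nV

340 nV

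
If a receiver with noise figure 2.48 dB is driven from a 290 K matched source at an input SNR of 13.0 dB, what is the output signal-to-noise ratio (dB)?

By definition F = SNR_in/SNR_out, so in dB: SNR_out = SNR_in − NF
SNR_out = 13.0 − 2.48 = 10.52 dB

10.52 dB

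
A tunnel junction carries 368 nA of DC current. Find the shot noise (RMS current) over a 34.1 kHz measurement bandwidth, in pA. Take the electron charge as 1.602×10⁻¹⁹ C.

63.4 pA

I_n = √(2qI·B)
2qI·B = 2 × 1.602×10⁻¹⁹ × 3.68×10⁻⁷ × 3.41×10⁴ = 4.02×10⁻²¹ A²
I_n = √(4.02×10⁻²¹) = 6.34×10⁻¹¹ A = 63.4 pA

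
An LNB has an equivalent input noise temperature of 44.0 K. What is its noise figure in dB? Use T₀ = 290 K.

F = 1 + T_e/T₀ = 1 + 44.0/290 = 1.15172
NF = 10 log₁₀(1.15172) = 0.613 dB

0.613 dB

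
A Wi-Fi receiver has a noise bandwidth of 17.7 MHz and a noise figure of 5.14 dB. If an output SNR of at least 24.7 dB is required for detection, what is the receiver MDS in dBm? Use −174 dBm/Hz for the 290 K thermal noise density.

−71.7 dBm

Sensitivity = −174 + 10 log₁₀(B) + NF + SNR_min
= −174 + 72.48 + 5.14 + 24.7
= −71.68 dBm → −71.7 dBm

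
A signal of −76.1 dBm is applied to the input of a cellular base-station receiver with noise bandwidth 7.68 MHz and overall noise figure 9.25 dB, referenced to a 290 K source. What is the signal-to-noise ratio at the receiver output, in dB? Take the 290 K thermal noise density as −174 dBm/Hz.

19.8 dB

Noise floor: N = −174 + 10 log₁₀(B) + NF
10 log₁₀(7.68×10⁶) = 68.85 dB
N = −174 + 68.85 + 9.25 = −95.90 dBm
SNR = P_sig − N = −76.1 − (−95.90) = 19.80 dB → 19.8 dB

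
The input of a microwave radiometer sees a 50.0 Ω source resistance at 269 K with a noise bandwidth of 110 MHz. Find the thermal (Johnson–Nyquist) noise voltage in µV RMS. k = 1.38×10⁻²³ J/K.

9.04 µV

V_n = √(4kTRB)
4kTRB = 4 × 1.38×10⁻²³ × 269 × 5.00×10¹ × 1.10×10⁸ = 8.17×10⁻¹¹ V²
V_n = √(8.17×10⁻¹¹) = 9.04×10⁻⁶ V = 9.04 µV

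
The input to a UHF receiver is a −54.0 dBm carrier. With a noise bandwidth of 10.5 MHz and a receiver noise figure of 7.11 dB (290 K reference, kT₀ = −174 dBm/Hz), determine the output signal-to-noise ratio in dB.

Noise floor: N = −174 + 10 log₁₀(B) + NF
10 log₁₀(1.05×10⁷) = 70.21 dB
N = −174 + 70.21 + 7.11 = −96.68 dBm
SNR = P_sig − N = −54.0 − (−96.68) = 42.68 dB → 42.7 dB

42.7 dB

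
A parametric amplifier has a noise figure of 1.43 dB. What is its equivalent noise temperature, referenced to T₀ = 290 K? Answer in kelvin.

113 K

F = 10^(1.43/10) = 1.38995
T_e = (F − 1)·T₀ = (1.38995 − 1) × 290 = 113 K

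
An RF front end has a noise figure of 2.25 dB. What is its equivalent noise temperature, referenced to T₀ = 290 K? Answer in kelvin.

197 K

F = 10^(2.25/10) = 1.6788
T_e = (F − 1)·T₀ = (1.6788 − 1) × 290 = 197 K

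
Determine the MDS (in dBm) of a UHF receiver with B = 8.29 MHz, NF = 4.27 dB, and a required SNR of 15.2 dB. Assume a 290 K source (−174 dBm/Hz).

−85.3 dBm

Sensitivity = −174 + 10 log₁₀(B) + NF + SNR_min
= −174 + 69.19 + 4.27 + 15.2
= −85.34 dBm → −85.3 dBm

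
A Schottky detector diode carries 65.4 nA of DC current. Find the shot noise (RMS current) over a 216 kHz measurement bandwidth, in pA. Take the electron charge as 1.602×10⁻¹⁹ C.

I_n = √(2qI·B)
2qI·B = 2 × 1.602×10⁻¹⁹ × 6.54×10⁻⁸ × 2.16×10⁵ = 4.53×10⁻²¹ A²
I_n = √(4.53×10⁻²¹) = 6.73×10⁻¹¹ A = 67.3 pA

67.3 pA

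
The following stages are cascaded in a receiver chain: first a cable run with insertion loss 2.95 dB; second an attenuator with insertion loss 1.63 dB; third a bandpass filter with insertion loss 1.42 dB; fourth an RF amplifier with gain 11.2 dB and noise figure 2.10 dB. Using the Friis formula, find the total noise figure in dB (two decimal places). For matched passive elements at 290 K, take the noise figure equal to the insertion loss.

Convert to linear (a loss of L dB is a gain of −L dB): F_i = 10^(NF_i/10), G_i = 10^(G_i,dB/10)
  Stage 1: F_1 = 10^(2.95/10) = 1.972, G_1 = 10^(−2.95/10) = 0.5070
  Stage 2: F_2 = 10^(1.63/10) = 1.455, G_2 = 10^(−1.63/10) = 0.6871
  Stage 3: F_3 = 10^(1.42/10) = 1.387, G_3 = 10^(−1.42/10) = 0.7211
  Stage 4: F_4 = 10^(2.10/10) = 1.622, G_4 = 10^(11.2/10) = 13.18
Friis cascade:
  F = 1.972 + (1.455 − 1)/0.5070 + (1.387 − 1)/0.3483 + (1.622 − 1)/0.2512 = 6.457
NF = 10 log₁₀(6.457) = 8.10 dB

8.10 dB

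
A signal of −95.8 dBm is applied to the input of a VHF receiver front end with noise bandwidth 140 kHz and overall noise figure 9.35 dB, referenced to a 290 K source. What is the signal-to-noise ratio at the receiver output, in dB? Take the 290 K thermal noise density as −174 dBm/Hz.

Noise floor: N = −174 + 10 log₁₀(B) + NF
10 log₁₀(1.40×10⁵) = 51.46 dB
N = −174 + 51.46 + 9.35 = −113.19 dBm
SNR = P_sig − N = −95.8 − (−113.19) = 17.39 dB → 17.4 dB

17.4 dB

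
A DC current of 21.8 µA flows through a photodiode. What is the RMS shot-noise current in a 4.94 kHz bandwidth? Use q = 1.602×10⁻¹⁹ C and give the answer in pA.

I_n = √(2qI·B)
2qI·B = 2 × 1.602×10⁻¹⁹ × 2.18×10⁻⁵ × 4.94×10³ = 3.45×10⁻²⁰ A²
I_n = √(3.45×10⁻²⁰) = 1.86×10⁻¹⁰ A = 186 pA

186 pA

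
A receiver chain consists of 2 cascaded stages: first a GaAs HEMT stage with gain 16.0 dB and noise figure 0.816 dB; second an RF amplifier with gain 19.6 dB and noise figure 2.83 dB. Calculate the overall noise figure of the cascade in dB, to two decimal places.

0.90 dB

Convert to linear (a loss of L dB is a gain of −L dB): F_i = 10^(NF_i/10), G_i = 10^(G_i,dB/10)
  Stage 1: F_1 = 10^(0.816/10) = 1.207, G_1 = 10^(16.0/10) = 39.81
  Stage 2: F_2 = 10^(2.83/10) = 1.919, G_2 = 10^(19.6/10) = 91.20
Friis cascade:
  F = 1.207 + (1.919 − 1)/39.81 = 1.230
NF = 10 log₁₀(1.230) = 0.90 dB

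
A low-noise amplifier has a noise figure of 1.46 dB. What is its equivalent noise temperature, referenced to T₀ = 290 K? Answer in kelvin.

116 K

F = 10^(1.46/10) = 1.39959
T_e = (F − 1)·T₀ = (1.39959 − 1) × 290 = 116 K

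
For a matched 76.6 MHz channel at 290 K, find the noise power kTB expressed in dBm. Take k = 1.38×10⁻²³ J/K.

−95.1 dBm

P_n = kTB = 1.38×10⁻²³ × 290 × 7.66×10⁷ = 3.07×10⁻¹³ W
In dBm: 10 log₁₀(3.07×10⁻¹³ / 10⁻³) = −95.1 dBm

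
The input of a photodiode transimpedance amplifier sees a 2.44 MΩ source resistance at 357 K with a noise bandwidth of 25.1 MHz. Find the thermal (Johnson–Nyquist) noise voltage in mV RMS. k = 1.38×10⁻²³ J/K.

1.10 mV

V_n = √(4kTRB)
4kTRB = 4 × 1.38×10⁻²³ × 357 × 2.44×10⁶ × 2.51×10⁷ = 1.21×10⁻⁶ V²
V_n = √(1.21×10⁻⁶) = 1.10×10⁻³ V = 1.10 mV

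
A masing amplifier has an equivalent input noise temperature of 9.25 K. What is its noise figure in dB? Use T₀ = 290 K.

0.136 dB

F = 1 + T_e/T₀ = 1 + 9.25/290 = 1.0319
NF = 10 log₁₀(1.0319) = 0.136 dB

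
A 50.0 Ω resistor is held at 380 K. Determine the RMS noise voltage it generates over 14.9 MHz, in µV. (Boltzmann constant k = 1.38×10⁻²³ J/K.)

V_n = √(4kTRB)
4kTRB = 4 × 1.38×10⁻²³ × 380 × 5.00×10¹ × 1.49×10⁷ = 1.56×10⁻¹¹ V²
V_n = √(1.56×10⁻¹¹) = 3.95×10⁻⁶ V = 3.95 µV

3.95 µV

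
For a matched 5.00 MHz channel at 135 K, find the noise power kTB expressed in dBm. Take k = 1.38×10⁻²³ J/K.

−110.3 dBm

P_n = kTB = 1.38×10⁻²³ × 135 × 5.00×10⁶ = 9.31×10⁻¹⁵ W
In dBm: 10 log₁₀(9.31×10⁻¹⁵ / 10⁻³) = −110.3 dBm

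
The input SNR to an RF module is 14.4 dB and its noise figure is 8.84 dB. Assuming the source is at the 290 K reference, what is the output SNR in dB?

5.56 dB

By definition F = SNR_in/SNR_out, so in dB: SNR_out = SNR_in − NF
SNR_out = 14.4 − 8.84 = 5.56 dB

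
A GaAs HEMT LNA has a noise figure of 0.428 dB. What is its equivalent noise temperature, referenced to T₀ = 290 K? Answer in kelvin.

F = 10^(0.428/10) = 1.10357
T_e = (F − 1)·T₀ = (1.10357 − 1) × 290 = 30.0 K

30.0 K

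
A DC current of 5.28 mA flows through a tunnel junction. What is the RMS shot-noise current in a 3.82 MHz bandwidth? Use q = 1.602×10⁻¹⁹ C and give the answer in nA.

80.4 nA

I_n = √(2qI·B)
2qI·B = 2 × 1.602×10⁻¹⁹ × 5.28×10⁻³ × 3.82×10⁶ = 6.46×10⁻¹⁵ A²
I_n = √(6.46×10⁻¹⁵) = 8.04×10⁻⁸ A = 80.4 nA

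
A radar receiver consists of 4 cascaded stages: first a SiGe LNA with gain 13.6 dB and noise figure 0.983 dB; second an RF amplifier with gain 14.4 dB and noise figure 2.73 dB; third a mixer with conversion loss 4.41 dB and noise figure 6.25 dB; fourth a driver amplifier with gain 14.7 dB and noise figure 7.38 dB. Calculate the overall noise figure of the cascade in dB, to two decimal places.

Convert to linear (a loss of L dB is a gain of −L dB): F_i = 10^(NF_i/10), G_i = 10^(G_i,dB/10)
  Stage 1: F_1 = 10^(0.983/10) = 1.254, G_1 = 10^(13.6/10) = 22.91
  Stage 2: F_2 = 10^(2.73/10) = 1.875, G_2 = 10^(14.4/10) = 27.54
  Stage 3: F_3 = 10^(6.25/10) = 4.217, G_3 = 10^(−4.41/10) = 0.3622
  Stage 4: F_4 = 10^(7.38/10) = 5.470, G_4 = 10^(14.7/10) = 29.51
Friis cascade:
  F = 1.254 + (1.875 − 1)/22.91 + (4.217 − 1)/631.0 + (5.470 − 1)/228.6 = 1.317
NF = 10 log₁₀(1.317) = 1.20 dB

1.20 dB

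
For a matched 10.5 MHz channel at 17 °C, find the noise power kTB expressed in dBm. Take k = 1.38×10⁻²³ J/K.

−103.8 dBm

T = 17 °C + 273.15 = 290.15 K
P_n = kTB = 1.38×10⁻²³ × 290.15 × 1.05×10⁷ = 4.20×10⁻¹⁴ W
In dBm: 10 log₁₀(4.20×10⁻¹⁴ / 10⁻³) = −103.8 dBm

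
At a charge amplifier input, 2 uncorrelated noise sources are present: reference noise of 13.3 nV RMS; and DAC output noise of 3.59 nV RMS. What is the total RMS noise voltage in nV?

Uncorrelated sources add in power (mean-square): V_tot = √(ΣV_i²)
V_tot = √[(1.33×10⁻⁸)² + (3.59×10⁻⁹)²] = 1.38×10⁻⁸ V = 13.8 nV

13.8 nV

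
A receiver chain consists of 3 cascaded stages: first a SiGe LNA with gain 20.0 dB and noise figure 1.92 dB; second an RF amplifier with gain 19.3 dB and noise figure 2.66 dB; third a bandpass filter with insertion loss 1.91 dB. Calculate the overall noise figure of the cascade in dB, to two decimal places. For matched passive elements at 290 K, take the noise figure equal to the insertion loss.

Convert to linear (a loss of L dB is a gain of −L dB): F_i = 10^(NF_i/10), G_i = 10^(G_i,dB/10)
  Stage 1: F_1 = 10^(1.92/10) = 1.556, G_1 = 10^(20.0/10) = 100.0
  Stage 2: F_2 = 10^(2.66/10) = 1.845, G_2 = 10^(19.3/10) = 85.11
  Stage 3: F_3 = 10^(1.91/10) = 1.552, G_3 = 10^(−1.91/10) = 0.6442
Friis cascade:
  F = 1.556 + (1.845 − 1)/100.0 + (1.552 − 1)/8511 = 1.564
NF = 10 log₁₀(1.564) = 1.94 dB

1.94 dB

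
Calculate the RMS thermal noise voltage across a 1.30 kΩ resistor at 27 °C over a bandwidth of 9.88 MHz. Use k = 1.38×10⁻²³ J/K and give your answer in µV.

14.6 µV

T = 27 °C + 273.15 = 300.15 K
V_n = √(4kTRB)
4kTRB = 4 × 1.38×10⁻²³ × 300.15 × 1.30×10³ × 9.88×10⁶ = 2.13×10⁻¹⁰ V²
V_n = √(2.13×10⁻¹⁰) = 1.46×10⁻⁵ V = 14.6 µV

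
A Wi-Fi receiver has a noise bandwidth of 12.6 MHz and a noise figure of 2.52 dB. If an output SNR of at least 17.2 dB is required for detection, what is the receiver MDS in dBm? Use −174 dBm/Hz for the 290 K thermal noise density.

Sensitivity = −174 + 10 log₁₀(B) + NF + SNR_min
= −174 + 71 + 2.52 + 17.2
= −83.28 dBm → −83.3 dBm

−83.3 dBm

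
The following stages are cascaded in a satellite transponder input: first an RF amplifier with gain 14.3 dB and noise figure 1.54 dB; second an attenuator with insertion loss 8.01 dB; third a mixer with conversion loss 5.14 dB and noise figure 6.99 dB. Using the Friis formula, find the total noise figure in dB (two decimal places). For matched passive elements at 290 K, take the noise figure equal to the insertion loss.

4.09 dB

Convert to linear (a loss of L dB is a gain of −L dB): F_i = 10^(NF_i/10), G_i = 10^(G_i,dB/10)
  Stage 1: F_1 = 10^(1.54/10) = 1.426, G_1 = 10^(14.3/10) = 26.92
  Stage 2: F_2 = 10^(8.01/10) = 6.324, G_2 = 10^(−8.01/10) = 0.1581
  Stage 3: F_3 = 10^(6.99/10) = 5.000, G_3 = 10^(−5.14/10) = 0.3062
Friis cascade:
  F = 1.426 + (6.324 − 1)/26.92 + (5.000 − 1)/4.256 = 2.563
NF = 10 log₁₀(2.563) = 4.09 dB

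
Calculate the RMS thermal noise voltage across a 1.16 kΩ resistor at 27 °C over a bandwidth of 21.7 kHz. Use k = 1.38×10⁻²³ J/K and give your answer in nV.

T = 27 °C + 273.15 = 300.15 K
V_n = √(4kTRB)
4kTRB = 4 × 1.38×10⁻²³ × 300.15 × 1.16×10³ × 2.17×10⁴ = 4.17×10⁻¹³ V²
V_n = √(4.17×10⁻¹³) = 6.46×10⁻⁷ V = 646 nV

646 nV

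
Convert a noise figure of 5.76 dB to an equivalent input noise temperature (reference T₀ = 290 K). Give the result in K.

802 K

F = 10^(5.76/10) = 3.76704
T_e = (F − 1)·T₀ = (3.76704 − 1) × 290 = 802 K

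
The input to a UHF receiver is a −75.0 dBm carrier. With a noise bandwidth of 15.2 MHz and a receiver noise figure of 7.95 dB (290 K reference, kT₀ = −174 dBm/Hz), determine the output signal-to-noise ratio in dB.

19.2 dB

Noise floor: N = −174 + 10 log₁₀(B) + NF
10 log₁₀(1.52×10⁷) = 71.82 dB
N = −174 + 71.82 + 7.95 = −94.23 dBm
SNR = P_sig − N = −75.0 − (−94.23) = 19.23 dB → 19.2 dB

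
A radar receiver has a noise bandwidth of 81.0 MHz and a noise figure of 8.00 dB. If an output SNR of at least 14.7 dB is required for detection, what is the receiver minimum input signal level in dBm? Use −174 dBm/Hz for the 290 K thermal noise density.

−72.2 dBm

Sensitivity = −174 + 10 log₁₀(B) + NF + SNR_min
= −174 + 79.08 + 8.00 + 14.7
= −72.22 dBm → −72.2 dBm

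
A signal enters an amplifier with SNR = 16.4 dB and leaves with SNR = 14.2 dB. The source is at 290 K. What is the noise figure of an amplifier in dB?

2.2 dB

NF (dB) = SNR_in(dB) − SNR_out(dB) when the source is at T₀
NF = 16.4 − 14.2 = 2.2 dB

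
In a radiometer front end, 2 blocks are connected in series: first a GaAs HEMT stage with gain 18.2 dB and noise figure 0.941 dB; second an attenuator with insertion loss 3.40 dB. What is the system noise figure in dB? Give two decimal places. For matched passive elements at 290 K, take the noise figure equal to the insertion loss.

Convert to linear (a loss of L dB is a gain of −L dB): F_i = 10^(NF_i/10), G_i = 10^(G_i,dB/10)
  Stage 1: F_1 = 10^(0.941/10) = 1.242, G_1 = 10^(18.2/10) = 66.07
  Stage 2: F_2 = 10^(3.40/10) = 2.188, G_2 = 10^(−3.40/10) = 0.4571
Friis cascade:
  F = 1.242 + (2.188 − 1)/66.07 = 1.260
NF = 10 log₁₀(1.260) = 1.00 dB

1.00 dB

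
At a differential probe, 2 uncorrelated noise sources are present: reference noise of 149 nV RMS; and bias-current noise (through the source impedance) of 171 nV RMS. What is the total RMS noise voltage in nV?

Uncorrelated sources add in power (mean-square): V_tot = √(ΣV_i²)
V_tot = √[(1.49×10⁻⁷)² + (1.71×10⁻⁷)²] = 2.27×10⁻⁷ V = 227 nV

227 nV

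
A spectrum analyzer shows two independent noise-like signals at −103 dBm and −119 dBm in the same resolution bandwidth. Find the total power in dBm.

Convert to linear, add, convert back:
P₁ = 5.01×10⁻¹⁴ W, P₂ = 1.26×10⁻¹⁵ W
P_tot = 5.14×10⁻¹⁴ W → 10 log₁₀(P_tot / 10⁻³) = −102.9 dBm

−102.9 dBm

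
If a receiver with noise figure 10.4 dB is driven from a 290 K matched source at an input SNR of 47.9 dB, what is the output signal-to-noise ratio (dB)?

37.5 dB

By definition F = SNR_in/SNR_out, so in dB: SNR_out = SNR_in − NF
SNR_out = 47.9 − 10.4 = 37.5 dB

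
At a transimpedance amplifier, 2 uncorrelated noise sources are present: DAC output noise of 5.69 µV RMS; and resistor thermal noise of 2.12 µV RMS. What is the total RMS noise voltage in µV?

Uncorrelated sources add in power (mean-square): V_tot = √(ΣV_i²)
V_tot = √[(5.69×10⁻⁶)² + (2.12×10⁻⁶)²] = 6.07×10⁻⁶ V = 6.07 µV

6.07 µV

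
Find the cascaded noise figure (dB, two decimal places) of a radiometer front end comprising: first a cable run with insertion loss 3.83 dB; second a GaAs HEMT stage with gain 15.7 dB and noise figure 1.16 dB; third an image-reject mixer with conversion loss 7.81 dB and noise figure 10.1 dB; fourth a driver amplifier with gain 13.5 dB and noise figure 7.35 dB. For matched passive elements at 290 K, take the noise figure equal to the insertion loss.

Convert to linear (a loss of L dB is a gain of −L dB): F_i = 10^(NF_i/10), G_i = 10^(G_i,dB/10)
  Stage 1: F_1 = 10^(3.83/10) = 2.415, G_1 = 10^(−3.83/10) = 0.4140
  Stage 2: F_2 = 10^(1.16/10) = 1.306, G_2 = 10^(15.7/10) = 37.15
  Stage 3: F_3 = 10^(10.1/10) = 10.23, G_3 = 10^(−7.81/10) = 0.1656
  Stage 4: F_4 = 10^(7.35/10) = 5.433, G_4 = 10^(13.5/10) = 22.39
Friis cascade:
  F = 2.415 + (1.306 − 1)/0.4140 + (10.23 − 1)/15.38 + (5.433 − 1)/2.547 = 5.496
NF = 10 log₁₀(5.496) = 7.40 dB

7.40 dB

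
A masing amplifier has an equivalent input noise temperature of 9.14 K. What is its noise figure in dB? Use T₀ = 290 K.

F = 1 + T_e/T₀ = 1 + 9.14/290 = 1.03152
NF = 10 log₁₀(1.03152) = 0.135 dB

0.135 dB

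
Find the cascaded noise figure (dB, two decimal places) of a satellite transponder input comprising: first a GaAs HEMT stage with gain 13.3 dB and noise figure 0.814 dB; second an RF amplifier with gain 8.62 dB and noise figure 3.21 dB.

Convert to linear (a loss of L dB is a gain of −L dB): F_i = 10^(NF_i/10), G_i = 10^(G_i,dB/10)
  Stage 1: F_1 = 10^(0.814/10) = 1.206, G_1 = 10^(13.3/10) = 21.38
  Stage 2: F_2 = 10^(3.21/10) = 2.094, G_2 = 10^(8.62/10) = 7.278
Friis cascade:
  F = 1.206 + (2.094 − 1)/21.38 = 1.257
NF = 10 log₁₀(1.257) = 0.99 dB

0.99 dB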